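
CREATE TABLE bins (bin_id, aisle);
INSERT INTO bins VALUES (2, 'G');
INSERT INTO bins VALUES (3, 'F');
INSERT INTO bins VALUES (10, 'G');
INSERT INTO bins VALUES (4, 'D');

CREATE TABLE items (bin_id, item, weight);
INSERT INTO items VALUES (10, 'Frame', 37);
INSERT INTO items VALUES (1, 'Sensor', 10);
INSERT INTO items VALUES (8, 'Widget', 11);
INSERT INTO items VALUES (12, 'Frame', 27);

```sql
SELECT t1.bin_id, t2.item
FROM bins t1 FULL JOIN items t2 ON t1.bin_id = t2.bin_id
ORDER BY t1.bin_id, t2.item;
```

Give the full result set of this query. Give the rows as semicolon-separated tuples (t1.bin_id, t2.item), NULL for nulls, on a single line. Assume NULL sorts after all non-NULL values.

FULL OUTER JOIN keeps every row from both sides; unmatched rows get NULL for the other side's columns.
Matching on t1.bin_id = t2.bin_id.
- t1 row (bin_id=2): no match → kept, t2 columns NULL.
- t1 row (bin_id=3): no match → kept, t2 columns NULL.
- t1 row (bin_id=10): matches 1 t2 row(s) → 1 output row(s).
- t1 row (bin_id=4): no match → kept, t2 columns NULL.
- 3 t2 row(s) had no t1 match → kept, t1 columns NULL.
After projecting and ordering:
t1.bin_id | t2.item
2 | NULL
3 | NULL
4 | NULL
10 | Frame
NULL | Frame
NULL | Sensor
NULL | Widget

(2, NULL); (3, NULL); (4, NULL); (10, Frame); (NULL, Frame); (NULL, Sensor); (NULL, Widget)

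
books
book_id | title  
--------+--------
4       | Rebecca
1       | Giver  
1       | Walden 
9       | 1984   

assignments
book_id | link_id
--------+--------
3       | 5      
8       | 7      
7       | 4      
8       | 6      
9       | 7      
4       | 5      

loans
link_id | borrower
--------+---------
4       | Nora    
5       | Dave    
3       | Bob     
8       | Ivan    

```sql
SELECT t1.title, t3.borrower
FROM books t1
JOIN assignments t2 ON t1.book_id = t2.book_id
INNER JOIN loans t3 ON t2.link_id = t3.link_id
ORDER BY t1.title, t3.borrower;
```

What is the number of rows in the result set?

Step 1 — t1 INNER JOIN t2 on book_id → 2 row(s).
Then INNER JOIN `loans t3` on link_id: keep only rows whose t2.link_id appears in t3.
Result: 1 row(s).

1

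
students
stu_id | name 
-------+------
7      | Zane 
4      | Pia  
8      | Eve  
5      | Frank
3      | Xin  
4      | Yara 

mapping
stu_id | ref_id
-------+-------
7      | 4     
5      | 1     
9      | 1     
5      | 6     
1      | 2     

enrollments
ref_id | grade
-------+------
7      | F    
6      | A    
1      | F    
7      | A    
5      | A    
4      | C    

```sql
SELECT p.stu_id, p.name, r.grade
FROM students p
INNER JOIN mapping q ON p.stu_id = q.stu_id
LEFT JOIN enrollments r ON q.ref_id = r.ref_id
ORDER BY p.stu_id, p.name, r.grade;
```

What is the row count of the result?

Evaluate left to right. First `students p INNER JOIN mapping q` on stu_id: 3 row(s).
Then LEFT JOIN `enrollments r` on ref_id: each of those 3 rows is kept; rows whose q.ref_id has no match in r get NULL for r's columns.
Result: 3 row(s).

3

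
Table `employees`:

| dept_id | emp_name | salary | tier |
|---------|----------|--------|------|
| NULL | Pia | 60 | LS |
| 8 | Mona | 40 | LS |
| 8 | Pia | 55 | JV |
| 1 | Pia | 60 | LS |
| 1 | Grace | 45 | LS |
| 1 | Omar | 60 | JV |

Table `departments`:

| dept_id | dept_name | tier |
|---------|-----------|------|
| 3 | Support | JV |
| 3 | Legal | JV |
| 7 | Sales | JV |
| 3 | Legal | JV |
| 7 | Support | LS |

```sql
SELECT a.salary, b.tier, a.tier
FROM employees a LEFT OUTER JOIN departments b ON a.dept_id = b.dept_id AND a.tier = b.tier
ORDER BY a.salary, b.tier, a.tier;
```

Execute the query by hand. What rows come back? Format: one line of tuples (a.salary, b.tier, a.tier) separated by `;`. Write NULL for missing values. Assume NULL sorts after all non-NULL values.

LEFT JOIN keeps every row from `employees`; unmatched rows get NULL for `departments`'s columns.
Matching on a.dept_id = b.dept_id AND a.tier = b.tier. A NULL in a compared column never satisfies the condition.
Matched pairs: 0; unmatched a rows kept: 6.

(40, NULL, LS); (45, NULL, LS); (55, NULL, JV); (60, NULL, JV); (60, NULL, LS); (60, NULL, LS)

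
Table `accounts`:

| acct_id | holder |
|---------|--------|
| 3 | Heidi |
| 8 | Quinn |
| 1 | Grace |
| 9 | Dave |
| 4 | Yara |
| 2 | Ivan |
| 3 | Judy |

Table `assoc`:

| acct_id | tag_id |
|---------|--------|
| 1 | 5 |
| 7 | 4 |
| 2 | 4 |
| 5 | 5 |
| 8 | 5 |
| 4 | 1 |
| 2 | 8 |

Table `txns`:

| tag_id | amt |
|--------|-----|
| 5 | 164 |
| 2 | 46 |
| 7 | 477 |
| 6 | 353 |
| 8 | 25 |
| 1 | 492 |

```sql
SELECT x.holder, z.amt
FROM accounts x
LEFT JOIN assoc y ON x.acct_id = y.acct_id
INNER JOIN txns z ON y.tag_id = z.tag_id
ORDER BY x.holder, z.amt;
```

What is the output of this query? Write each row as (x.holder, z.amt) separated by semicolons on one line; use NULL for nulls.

(Grace, 164); (Ivan, 25); (Quinn, 164); (Yara, 492)

Joins associate left-to-right: accounts LEFT JOIN assoc on acct_id gives 8 intermediate row(s).
Then INNER JOIN `txns z` on tag_id: keep only rows whose y.tag_id appears in z.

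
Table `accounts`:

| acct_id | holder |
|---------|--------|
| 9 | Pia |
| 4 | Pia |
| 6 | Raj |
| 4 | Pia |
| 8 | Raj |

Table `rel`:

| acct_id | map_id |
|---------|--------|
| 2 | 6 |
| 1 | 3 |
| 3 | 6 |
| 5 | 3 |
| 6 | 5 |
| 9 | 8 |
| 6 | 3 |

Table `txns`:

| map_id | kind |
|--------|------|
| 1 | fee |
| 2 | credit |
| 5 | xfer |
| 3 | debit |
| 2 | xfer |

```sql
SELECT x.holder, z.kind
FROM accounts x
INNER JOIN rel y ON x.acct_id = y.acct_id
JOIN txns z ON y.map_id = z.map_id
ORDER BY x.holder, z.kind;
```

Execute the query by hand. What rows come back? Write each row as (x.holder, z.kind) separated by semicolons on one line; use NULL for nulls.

Evaluate left to right. First `accounts x INNER JOIN rel y` on acct_id: 3 row(s).
Then INNER JOIN `txns z` on map_id: keep only rows whose y.map_id appears in z.

(Raj, debit); (Raj, xfer)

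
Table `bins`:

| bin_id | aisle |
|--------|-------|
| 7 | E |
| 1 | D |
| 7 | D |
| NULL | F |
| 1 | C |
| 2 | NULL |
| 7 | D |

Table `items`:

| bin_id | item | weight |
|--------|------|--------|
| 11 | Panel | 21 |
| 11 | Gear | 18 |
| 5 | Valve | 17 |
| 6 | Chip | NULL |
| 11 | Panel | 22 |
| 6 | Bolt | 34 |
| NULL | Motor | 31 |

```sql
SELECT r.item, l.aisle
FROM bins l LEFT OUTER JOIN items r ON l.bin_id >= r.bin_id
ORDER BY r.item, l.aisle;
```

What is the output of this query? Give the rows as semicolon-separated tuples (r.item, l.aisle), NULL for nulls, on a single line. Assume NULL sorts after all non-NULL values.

LEFT JOIN keeps every row from `bins`; unmatched rows get NULL for `items`'s columns.
Matching on l.bin_id >= r.bin_id. A NULL in a compared column never satisfies the condition.
- l[0] bin_id=7 → 3 match(es) in r → 3 row(s).
- l[1] bin_id=1 → no match; kept with NULLs on the r side.
- l[2] bin_id=7 → 3 match(es) in r → 3 row(s).
- l[3] bin_id=NULL → no match; kept with NULLs on the r side.
- l[4] bin_id=1 → no match; kept with NULLs on the r side.
- l[5] bin_id=2 → no match; kept with NULLs on the r side.
- l[6] bin_id=7 → 3 match(es) in r → 3 row(s).

(Bolt, D); (Bolt, D); (Bolt, E); (Chip, D); (Chip, D); (Chip, E); (Valve, D); (Valve, D); (Valve, E); (NULL, C); (NULL, D); (NULL, F); (NULL, NULL)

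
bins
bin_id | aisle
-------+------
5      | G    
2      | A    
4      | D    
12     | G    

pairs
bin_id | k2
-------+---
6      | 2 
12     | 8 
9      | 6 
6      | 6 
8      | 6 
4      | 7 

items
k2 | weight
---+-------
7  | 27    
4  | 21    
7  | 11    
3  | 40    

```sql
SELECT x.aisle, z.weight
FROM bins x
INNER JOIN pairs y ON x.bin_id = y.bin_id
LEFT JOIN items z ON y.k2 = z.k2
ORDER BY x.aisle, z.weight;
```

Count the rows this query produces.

Step 1 — x INNER JOIN y on bin_id → 2 row(s).
Then LEFT JOIN `items z` on k2: each of those 2 rows is kept; rows whose y.k2 has no match in z get NULL for z's columns.
Result: 3 row(s).

3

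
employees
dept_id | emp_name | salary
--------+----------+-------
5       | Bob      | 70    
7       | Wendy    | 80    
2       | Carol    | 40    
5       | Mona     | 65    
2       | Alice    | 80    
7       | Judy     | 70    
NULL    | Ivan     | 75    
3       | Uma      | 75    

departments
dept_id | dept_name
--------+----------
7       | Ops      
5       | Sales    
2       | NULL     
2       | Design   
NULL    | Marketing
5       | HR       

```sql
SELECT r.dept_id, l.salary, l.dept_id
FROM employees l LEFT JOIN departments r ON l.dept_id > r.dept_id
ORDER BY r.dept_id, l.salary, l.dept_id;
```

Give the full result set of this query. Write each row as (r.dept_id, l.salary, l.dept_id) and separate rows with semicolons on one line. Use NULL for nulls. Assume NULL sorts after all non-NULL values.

LEFT JOIN keeps every row from `employees`; unmatched rows get NULL for `departments`'s columns.
Matching on l.dept_id > r.dept_id. A NULL in a compared column never satisfies the condition.
Matched pairs: 14; unmatched l rows kept: 3.

(2, 65, 5); (2, 65, 5); (2, 70, 5); (2, 70, 5); (2, 70, 7); (2, 70, 7); (2, 75, 3); (2, 75, 3); (2, 80, 7); (2, 80, 7); (5, 70, 7); (5, 70, 7); (5, 80, 7); (5, 80, 7); (NULL, 40, 2); (NULL, 75, NULL); (NULL, 80, 2)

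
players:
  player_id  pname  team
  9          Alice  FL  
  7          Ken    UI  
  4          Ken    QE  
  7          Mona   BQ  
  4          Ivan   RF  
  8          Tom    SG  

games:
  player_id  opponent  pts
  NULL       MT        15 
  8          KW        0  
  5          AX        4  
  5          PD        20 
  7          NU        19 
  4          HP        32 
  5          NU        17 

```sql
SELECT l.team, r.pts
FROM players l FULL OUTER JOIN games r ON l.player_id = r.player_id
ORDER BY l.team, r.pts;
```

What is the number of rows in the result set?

FULL OUTER JOIN keeps every row from both sides; unmatched rows get NULL for the other side's columns.
Matching on l.player_id = r.player_id. A NULL in a compared column never satisfies the condition.
Matched pairs: 5; unmatched l rows kept: 1; unmatched r rows kept: 4.
Total: 5 matched + 5 padded = 10 rows.

10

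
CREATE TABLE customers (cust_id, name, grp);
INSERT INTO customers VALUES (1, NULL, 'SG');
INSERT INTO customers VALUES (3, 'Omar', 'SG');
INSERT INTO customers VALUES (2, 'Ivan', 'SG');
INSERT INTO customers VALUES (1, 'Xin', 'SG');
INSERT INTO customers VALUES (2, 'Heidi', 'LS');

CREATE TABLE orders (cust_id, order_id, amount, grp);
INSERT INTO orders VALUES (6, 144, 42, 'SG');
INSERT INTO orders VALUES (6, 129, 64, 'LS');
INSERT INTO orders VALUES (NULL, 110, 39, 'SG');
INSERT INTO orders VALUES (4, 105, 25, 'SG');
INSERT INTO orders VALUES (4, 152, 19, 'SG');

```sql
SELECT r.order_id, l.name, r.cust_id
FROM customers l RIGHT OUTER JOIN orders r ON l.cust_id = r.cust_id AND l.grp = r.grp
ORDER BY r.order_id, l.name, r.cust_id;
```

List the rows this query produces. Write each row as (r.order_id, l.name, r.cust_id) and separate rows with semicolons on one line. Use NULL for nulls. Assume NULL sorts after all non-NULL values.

(105, NULL, 4); (110, NULL, NULL); (129, NULL, 6); (144, NULL, 6); (152, NULL, 4)

RIGHT JOIN keeps every row from `orders`; unmatched rows get NULL for `customers`'s columns.
Matching on l.cust_id = r.cust_id AND l.grp = r.grp. A NULL in a compared column never satisfies the condition.
- l (cust_id=1, grp=SG) has no partner in r.
- l (cust_id=3, grp=SG) has no partner in r.
- l (cust_id=2, grp=SG) has no partner in r.
- l (cust_id=1, grp=SG) has no partner in r.
- l (cust_id=2, grp=LS) has no partner in r.
- plus 5 unmatched r row(s), each kept with NULL l columns.
After projecting and ordering:
r.order_id | l.name | r.cust_id
105 | NULL | 4
110 | NULL | NULL
129 | NULL | 6
144 | NULL | 6
152 | NULL | 4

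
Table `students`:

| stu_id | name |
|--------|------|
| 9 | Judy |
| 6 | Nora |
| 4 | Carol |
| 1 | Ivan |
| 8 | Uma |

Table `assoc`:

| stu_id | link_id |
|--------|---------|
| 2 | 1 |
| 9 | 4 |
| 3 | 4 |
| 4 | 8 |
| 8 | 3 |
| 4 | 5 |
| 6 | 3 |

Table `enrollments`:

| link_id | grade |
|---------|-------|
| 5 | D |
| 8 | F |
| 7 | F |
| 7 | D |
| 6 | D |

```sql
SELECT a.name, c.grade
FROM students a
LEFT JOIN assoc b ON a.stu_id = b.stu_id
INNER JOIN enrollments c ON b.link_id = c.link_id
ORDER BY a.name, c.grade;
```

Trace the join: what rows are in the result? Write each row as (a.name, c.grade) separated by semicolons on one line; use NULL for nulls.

(Carol, D); (Carol, F)

Step 1 — a LEFT JOIN b on stu_id → 6 row(s).
Then INNER JOIN `enrollments c` on link_id: keep only rows whose b.link_id appears in c.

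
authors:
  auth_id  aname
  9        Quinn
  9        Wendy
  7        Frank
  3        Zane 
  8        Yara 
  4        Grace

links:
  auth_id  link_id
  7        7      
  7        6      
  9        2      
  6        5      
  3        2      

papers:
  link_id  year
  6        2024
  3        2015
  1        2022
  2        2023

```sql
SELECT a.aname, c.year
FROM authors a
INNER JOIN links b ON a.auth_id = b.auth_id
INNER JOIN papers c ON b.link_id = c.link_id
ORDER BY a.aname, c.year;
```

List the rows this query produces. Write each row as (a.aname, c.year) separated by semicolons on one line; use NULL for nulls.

(Frank, 2024); (Quinn, 2023); (Wendy, 2023); (Zane, 2023)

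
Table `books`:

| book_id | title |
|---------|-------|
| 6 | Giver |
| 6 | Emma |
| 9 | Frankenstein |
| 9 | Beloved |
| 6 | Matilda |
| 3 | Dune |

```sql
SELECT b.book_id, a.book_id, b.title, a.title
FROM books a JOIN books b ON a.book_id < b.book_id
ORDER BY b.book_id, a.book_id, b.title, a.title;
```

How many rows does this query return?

INNER JOIN keeps only pairs where the ON condition holds.
Matching on a.book_id < b.book_id.
- a[0] book_id=6 → 2 match(es) in b → 2 row(s).
- a[1] book_id=6 → 2 match(es) in b → 2 row(s).
- a[2] book_id=9 → no match; dropped.
- a[3] book_id=9 → no match; dropped.
- a[4] book_id=6 → 2 match(es) in b → 2 row(s).
- a[5] book_id=3 → 5 match(es) in b → 5 row(s).
Total: 11 rows.

11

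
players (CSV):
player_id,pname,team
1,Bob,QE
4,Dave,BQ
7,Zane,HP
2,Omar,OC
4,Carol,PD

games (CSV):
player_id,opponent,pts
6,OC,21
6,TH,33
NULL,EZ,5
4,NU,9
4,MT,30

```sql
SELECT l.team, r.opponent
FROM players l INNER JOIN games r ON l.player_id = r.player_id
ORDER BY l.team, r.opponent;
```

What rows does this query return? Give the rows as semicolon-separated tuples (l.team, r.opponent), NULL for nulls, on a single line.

INNER JOIN keeps only pairs where the ON condition holds.
Matching on l.player_id = r.player_id. A NULL in a compared column never satisfies the condition.
- l row (player_id=1): no match → dropped.
- l row (player_id=4): matches 2 r row(s) → 2 output row(s).
- l row (player_id=7): no match → dropped.
- l row (player_id=2): no match → dropped.
- l row (player_id=4): matches 2 r row(s) → 2 output row(s).
After projecting and ordering:
l.team | r.opponent
BQ | MT
BQ | NU
PD | MT
PD | NU

(BQ, MT); (BQ, NU); (PD, MT); (PD, NU)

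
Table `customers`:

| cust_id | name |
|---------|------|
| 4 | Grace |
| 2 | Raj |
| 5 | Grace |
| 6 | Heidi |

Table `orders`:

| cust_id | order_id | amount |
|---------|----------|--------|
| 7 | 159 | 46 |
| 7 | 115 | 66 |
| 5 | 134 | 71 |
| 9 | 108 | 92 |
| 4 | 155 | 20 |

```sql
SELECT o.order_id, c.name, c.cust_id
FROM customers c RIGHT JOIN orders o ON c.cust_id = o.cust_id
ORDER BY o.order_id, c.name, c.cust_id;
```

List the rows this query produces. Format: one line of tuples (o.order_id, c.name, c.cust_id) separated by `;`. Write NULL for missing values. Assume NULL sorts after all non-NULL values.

(108, NULL, NULL); (115, NULL, NULL); (134, Grace, 5); (155, Grace, 4); (159, NULL, NULL)

RIGHT JOIN keeps every row from `orders`; unmatched rows get NULL for `customers`'s columns.
Matching on c.cust_id = o.cust_id.
- cust_id=4: 1 matching o row(s), so 1 row(s) emitted.
- cust_id=2: no matching o row.
- cust_id=5: 1 matching o row(s), so 1 row(s) emitted.
- cust_id=6: no matching o row.
- plus 3 unmatched o row(s), each kept with NULL c columns.
After projecting and ordering:
o.order_id | c.name | c.cust_id
108 | NULL | NULL
115 | NULL | NULL
134 | Grace | 5
155 | Grace | 4
159 | NULL | NULL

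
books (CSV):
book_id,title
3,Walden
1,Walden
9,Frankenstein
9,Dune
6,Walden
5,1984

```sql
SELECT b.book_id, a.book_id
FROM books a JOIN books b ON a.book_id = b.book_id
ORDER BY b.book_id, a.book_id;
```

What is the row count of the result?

8

INNER JOIN keeps only pairs where the ON condition holds.
Matching on a.book_id = b.book_id.
- a[0] book_id=3 → 1 match(es) in b → 1 row(s).
- a[1] book_id=1 → 1 match(es) in b → 1 row(s).
- a[2] book_id=9 → 2 match(es) in b → 2 row(s).
- a[3] book_id=9 → 2 match(es) in b → 2 row(s).
- a[4] book_id=6 → 1 match(es) in b → 1 row(s).
- a[5] book_id=5 → 1 match(es) in b → 1 row(s).
Total: 8 rows.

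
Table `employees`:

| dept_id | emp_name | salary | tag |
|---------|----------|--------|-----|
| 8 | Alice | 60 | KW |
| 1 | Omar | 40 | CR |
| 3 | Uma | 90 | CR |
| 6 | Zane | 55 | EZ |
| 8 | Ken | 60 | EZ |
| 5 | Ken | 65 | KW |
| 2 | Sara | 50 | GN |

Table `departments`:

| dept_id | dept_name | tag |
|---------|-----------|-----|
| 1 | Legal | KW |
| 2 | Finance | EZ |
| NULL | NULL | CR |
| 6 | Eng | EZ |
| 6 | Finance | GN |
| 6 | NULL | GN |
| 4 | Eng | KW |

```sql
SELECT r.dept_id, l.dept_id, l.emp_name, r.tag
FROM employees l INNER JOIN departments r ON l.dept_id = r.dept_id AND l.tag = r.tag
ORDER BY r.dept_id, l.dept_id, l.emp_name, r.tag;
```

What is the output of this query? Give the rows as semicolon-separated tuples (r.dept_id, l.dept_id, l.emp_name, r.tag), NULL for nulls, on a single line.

(6, 6, Zane, EZ)

INNER JOIN keeps only pairs where the ON condition holds.
Matching on l.dept_id = r.dept_id AND l.tag = r.tag. A NULL in a compared column never satisfies the condition.
Matched pairs: 1.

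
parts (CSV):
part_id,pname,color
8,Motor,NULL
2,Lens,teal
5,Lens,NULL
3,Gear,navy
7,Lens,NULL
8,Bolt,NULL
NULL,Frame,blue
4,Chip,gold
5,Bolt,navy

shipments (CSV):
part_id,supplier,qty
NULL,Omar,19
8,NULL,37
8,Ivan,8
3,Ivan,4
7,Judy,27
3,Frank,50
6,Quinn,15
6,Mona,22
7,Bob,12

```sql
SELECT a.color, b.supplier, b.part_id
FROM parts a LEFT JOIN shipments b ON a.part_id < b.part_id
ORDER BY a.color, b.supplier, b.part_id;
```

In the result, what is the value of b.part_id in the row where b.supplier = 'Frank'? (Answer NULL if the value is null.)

LEFT JOIN keeps every row from `parts`; unmatched rows get NULL for `shipments`'s columns.
Matching on a.part_id < b.part_id. A NULL in a compared column never satisfies the condition.
Matched pairs: 34; unmatched a rows kept: 3.

3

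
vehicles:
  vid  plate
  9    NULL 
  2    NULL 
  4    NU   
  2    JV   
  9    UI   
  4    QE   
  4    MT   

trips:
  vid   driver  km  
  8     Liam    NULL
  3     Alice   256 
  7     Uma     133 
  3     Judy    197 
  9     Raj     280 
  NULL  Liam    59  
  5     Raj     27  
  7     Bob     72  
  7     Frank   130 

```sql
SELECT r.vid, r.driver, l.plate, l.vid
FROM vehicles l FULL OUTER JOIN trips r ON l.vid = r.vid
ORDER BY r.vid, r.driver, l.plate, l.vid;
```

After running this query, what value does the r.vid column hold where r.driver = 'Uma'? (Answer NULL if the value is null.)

7

FULL OUTER JOIN keeps every row from both sides; unmatched rows get NULL for the other side's columns.
Matching on l.vid = r.vid. A NULL in a compared column never satisfies the condition.
- l row (vid=9): matches 1 r row(s) → 1 output row(s).
- l row (vid=2): no match → kept, r columns NULL.
- l row (vid=4): no match → kept, r columns NULL.
- l row (vid=2): no match → kept, r columns NULL.
- l row (vid=9): matches 1 r row(s) → 1 output row(s).
- l row (vid=4): no match → kept, r columns NULL.
- l row (vid=4): no match → kept, r columns NULL.
- plus 8 unmatched r row(s), each kept with NULL l columns.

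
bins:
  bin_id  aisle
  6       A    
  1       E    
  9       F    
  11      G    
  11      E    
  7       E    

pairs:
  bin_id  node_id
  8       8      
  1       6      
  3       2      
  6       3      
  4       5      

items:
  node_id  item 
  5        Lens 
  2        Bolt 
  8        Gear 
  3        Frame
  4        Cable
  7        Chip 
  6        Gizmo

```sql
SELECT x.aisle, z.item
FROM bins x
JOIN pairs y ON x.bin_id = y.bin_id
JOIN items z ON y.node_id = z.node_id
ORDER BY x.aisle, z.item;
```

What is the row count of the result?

2

Step 1 — x INNER JOIN y on bin_id → 2 row(s).
Then INNER JOIN `items z` on node_id: keep only rows whose y.node_id appears in z.
Result: 2 row(s).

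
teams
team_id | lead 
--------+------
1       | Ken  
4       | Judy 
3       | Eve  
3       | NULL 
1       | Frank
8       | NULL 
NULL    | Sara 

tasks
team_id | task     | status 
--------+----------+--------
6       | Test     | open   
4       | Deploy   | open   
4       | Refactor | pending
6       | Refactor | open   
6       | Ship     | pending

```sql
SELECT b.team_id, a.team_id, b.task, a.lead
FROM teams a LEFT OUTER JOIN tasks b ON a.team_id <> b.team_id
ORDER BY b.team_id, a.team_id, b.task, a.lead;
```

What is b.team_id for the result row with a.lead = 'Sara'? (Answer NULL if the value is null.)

NULL

LEFT JOIN keeps every row from `teams`; unmatched rows get NULL for `tasks`'s columns.
Matching on a.team_id <> b.team_id. A NULL in a compared column never satisfies the condition.
Matched pairs: 28; unmatched a rows kept: 1.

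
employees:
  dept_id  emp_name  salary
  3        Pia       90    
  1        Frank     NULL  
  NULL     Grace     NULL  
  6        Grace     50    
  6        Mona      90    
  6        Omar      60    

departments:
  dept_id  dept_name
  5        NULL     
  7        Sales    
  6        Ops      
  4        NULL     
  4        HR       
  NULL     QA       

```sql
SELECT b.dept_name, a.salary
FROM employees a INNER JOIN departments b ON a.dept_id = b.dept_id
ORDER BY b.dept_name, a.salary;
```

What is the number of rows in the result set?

3

INNER JOIN keeps only pairs where the ON condition holds.
Matching on a.dept_id = b.dept_id. A NULL in a compared column never satisfies the condition.
- a row (dept_id=3): no match → dropped.
- a row (dept_id=1): no match → dropped.
- a row (dept_id=NULL): no match → dropped.
- a row (dept_id=6): matches 1 b row(s) → 1 output row(s).
- a row (dept_id=6): matches 1 b row(s) → 1 output row(s).
- a row (dept_id=6): matches 1 b row(s) → 1 output row(s).
Total: 3 rows.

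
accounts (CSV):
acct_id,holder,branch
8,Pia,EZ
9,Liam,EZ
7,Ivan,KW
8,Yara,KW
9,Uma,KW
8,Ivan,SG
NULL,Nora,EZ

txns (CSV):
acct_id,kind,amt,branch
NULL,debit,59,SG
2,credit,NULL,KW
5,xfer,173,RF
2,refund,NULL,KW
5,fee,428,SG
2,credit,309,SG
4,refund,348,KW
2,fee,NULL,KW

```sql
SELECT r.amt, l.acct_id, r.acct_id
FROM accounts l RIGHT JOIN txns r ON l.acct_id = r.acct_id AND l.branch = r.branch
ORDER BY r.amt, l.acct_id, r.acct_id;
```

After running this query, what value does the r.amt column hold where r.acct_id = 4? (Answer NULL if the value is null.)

348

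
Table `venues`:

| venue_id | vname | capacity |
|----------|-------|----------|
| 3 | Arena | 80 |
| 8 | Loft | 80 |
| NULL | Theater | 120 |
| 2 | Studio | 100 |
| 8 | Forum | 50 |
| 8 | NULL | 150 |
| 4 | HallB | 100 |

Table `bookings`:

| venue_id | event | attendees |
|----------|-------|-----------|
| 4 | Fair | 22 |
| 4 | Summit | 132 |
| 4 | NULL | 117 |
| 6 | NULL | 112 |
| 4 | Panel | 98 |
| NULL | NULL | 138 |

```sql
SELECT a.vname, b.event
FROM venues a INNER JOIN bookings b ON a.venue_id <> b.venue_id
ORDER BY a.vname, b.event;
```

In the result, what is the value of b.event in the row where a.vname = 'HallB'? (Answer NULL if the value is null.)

NULL

INNER JOIN keeps only pairs where the ON condition holds.
Matching on a.venue_id <> b.venue_id. A NULL in a compared column never satisfies the condition.
- a (venue_id=3) pairs with 5 row(s) of b.
- a (venue_id=8) pairs with 5 row(s) of b.
- a (venue_id=NULL) has no partner → excluded.
- a (venue_id=2) pairs with 5 row(s) of b.
- a (venue_id=8) pairs with 5 row(s) of b.
- a (venue_id=8) pairs with 5 row(s) of b.
- a (venue_id=4) pairs with 1 row(s) of b.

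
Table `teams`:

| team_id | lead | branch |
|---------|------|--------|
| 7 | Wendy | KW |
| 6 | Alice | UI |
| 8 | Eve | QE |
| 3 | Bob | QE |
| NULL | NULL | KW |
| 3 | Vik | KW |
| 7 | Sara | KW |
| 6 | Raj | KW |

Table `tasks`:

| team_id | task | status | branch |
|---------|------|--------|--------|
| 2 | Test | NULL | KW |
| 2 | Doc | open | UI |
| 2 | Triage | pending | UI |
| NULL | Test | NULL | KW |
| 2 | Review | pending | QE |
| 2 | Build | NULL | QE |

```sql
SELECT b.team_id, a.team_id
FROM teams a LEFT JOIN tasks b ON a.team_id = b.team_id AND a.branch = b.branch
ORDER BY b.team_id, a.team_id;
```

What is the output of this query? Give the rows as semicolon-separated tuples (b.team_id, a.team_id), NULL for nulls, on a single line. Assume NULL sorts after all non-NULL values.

(NULL, 3); (NULL, 3); (NULL, 6); (NULL, 6); (NULL, 7); (NULL, 7); (NULL, 8); (NULL, NULL)

LEFT JOIN keeps every row from `teams`; unmatched rows get NULL for `tasks`'s columns.
Matching on a.team_id = b.team_id AND a.branch = b.branch. A NULL in a compared column never satisfies the condition.
- team_id=7, branch=KW: no b row matches, row kept with b columns NULL.
- team_id=6, branch=UI: no b row matches, row kept with b columns NULL.
- team_id=8, branch=QE: no b row matches, row kept with b columns NULL.
- team_id=3, branch=QE: no b row matches, row kept with b columns NULL.
- team_id=NULL, branch=KW: no b row matches, row kept with b columns NULL.
- team_id=3, branch=KW: no b row matches, row kept with b columns NULL.
- team_id=7, branch=KW: no b row matches, row kept with b columns NULL.
- team_id=6, branch=KW: no b row matches, row kept with b columns NULL.
After projecting and ordering:
b.team_id | a.team_id
NULL | 3
NULL | 3
NULL | 6
NULL | 6
NULL | 7
NULL | 7
NULL | 8
NULL | NULL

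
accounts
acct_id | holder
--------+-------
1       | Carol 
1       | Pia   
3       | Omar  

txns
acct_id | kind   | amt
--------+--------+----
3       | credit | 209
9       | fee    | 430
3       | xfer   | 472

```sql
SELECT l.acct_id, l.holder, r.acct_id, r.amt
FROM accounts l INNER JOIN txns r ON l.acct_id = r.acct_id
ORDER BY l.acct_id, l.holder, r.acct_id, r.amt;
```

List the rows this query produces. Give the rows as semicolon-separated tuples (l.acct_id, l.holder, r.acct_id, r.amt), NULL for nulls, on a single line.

(3, Omar, 3, 209); (3, Omar, 3, 472)

INNER JOIN keeps only pairs where the ON condition holds.
Matching on l.acct_id = r.acct_id.
Matched pairs: 2.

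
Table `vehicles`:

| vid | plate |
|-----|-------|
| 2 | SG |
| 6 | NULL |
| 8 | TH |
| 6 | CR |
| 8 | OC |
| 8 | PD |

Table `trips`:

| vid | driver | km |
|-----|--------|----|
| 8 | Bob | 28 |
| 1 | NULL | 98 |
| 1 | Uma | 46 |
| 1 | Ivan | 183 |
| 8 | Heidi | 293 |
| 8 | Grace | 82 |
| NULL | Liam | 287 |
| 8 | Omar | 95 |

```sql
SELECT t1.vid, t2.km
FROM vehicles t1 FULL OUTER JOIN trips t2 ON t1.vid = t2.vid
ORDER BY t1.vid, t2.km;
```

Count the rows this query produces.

19

FULL OUTER JOIN keeps every row from both sides; unmatched rows get NULL for the other side's columns.
Matching on t1.vid = t2.vid. A NULL in a compared column never satisfies the condition.
- t1[0] vid=2 → no match; kept with NULLs on the t2 side.
- t1[1] vid=6 → no match; kept with NULLs on the t2 side.
- t1[2] vid=8 → 4 match(es) in t2 → 4 row(s).
- t1[3] vid=6 → no match; kept with NULLs on the t2 side.
- t1[4] vid=8 → 4 match(es) in t2 → 4 row(s).
- t1[5] vid=8 → 4 match(es) in t2 → 4 row(s).
- 4 t2 row(s) had no t1 match → kept, t1 columns NULL.
Total: 12 matched + 7 padded = 19 rows.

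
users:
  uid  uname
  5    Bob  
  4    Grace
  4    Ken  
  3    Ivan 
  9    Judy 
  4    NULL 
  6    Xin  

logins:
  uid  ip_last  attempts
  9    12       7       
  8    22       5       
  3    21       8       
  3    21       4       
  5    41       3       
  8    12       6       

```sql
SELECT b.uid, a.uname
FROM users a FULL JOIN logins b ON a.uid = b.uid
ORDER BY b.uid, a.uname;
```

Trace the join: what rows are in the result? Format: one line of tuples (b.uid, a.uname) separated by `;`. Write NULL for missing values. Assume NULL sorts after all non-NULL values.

FULL OUTER JOIN keeps every row from both sides; unmatched rows get NULL for the other side's columns.
Matching on a.uid = b.uid.
- a[0] uid=5 → 1 match(es) in b → 1 row(s).
- a[1] uid=4 → no match; kept with NULLs on the b side.
- a[2] uid=4 → no match; kept with NULLs on the b side.
- a[3] uid=3 → 2 match(es) in b → 2 row(s).
- a[4] uid=9 → 1 match(es) in b → 1 row(s).
- a[5] uid=4 → no match; kept with NULLs on the b side.
- a[6] uid=6 → no match; kept with NULLs on the b side.
- 2 b row(s) had no a match → kept, a columns NULL.
After projecting and ordering:
b.uid | a.uname
3 | Ivan
3 | Ivan
5 | Bob
8 | NULL
8 | NULL
9 | Judy
NULL | Grace
NULL | Ken
NULL | Xin
NULL | NULL

(3, Ivan); (3, Ivan); (5, Bob); (8, NULL); (8, NULL); (9, Judy); (NULL, Grace); (NULL, Ken); (NULL, Xin); (NULL, NULL)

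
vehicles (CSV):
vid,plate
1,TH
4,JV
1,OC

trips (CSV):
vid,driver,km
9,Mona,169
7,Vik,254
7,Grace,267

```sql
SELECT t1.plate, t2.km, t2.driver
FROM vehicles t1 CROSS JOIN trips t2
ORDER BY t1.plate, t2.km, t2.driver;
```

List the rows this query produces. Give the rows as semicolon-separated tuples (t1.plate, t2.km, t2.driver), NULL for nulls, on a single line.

CROSS JOIN pairs every row of `vehicles` with every row of `trips`: 3 × 3 = 9 rows.
After projecting and ordering:
t1.plate | t2.km | t2.driver
JV | 169 | Mona
JV | 254 | Vik
JV | 267 | Grace
OC | 169 | Mona
OC | 254 | Vik
OC | 267 | Grace
TH | 169 | Mona
TH | 254 | Vik
TH | 267 | Grace

(JV, 169, Mona); (JV, 254, Vik); (JV, 267, Grace); (OC, 169, Mona); (OC, 254, Vik); (OC, 267, Grace); (TH, 169, Mona); (TH, 254, Vik); (TH, 267, Grace)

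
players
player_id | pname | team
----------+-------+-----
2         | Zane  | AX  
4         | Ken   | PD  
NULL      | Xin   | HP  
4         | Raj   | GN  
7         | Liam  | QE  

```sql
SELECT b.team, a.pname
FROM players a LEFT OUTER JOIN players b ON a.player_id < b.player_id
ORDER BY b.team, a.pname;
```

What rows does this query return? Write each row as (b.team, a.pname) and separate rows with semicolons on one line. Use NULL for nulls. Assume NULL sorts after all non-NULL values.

LEFT JOIN keeps every row from `players a`; unmatched rows get NULL for `players b`'s columns.
Matching on a.player_id < b.player_id. A NULL in a compared column never satisfies the condition.
- a row (player_id=2): matches 3 b row(s) → 3 output row(s).
- a row (player_id=4): matches 1 b row(s) → 1 output row(s).
- a row (player_id=NULL): no match → kept, b columns NULL.
- a row (player_id=4): matches 1 b row(s) → 1 output row(s).
- a row (player_id=7): no match → kept, b columns NULL.
After projecting and ordering:
b.team | a.pname
GN | Zane
PD | Zane
QE | Ken
QE | Raj
QE | Zane
NULL | Liam
NULL | Xin

(GN, Zane); (PD, Zane); (QE, Ken); (QE, Raj); (QE, Zane); (NULL, Liam); (NULL, Xin)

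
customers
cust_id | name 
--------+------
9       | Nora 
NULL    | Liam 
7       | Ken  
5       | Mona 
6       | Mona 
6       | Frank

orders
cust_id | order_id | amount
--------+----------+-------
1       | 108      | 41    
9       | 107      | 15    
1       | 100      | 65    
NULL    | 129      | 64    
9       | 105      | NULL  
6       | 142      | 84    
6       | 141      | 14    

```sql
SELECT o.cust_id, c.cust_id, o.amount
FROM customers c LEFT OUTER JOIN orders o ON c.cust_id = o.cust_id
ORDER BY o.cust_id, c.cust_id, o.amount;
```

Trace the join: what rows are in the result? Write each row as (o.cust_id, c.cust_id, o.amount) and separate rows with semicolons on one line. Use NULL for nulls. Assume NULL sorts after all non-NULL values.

LEFT JOIN keeps every row from `customers`; unmatched rows get NULL for `orders`'s columns.
Matching on c.cust_id = o.cust_id. A NULL in a compared column never satisfies the condition.
Matched pairs: 6; unmatched c rows kept: 3.

(6, 6, 14); (6, 6, 14); (6, 6, 84); (6, 6, 84); (9, 9, 15); (9, 9, NULL); (NULL, 5, NULL); (NULL, 7, NULL); (NULL, NULL, NULL)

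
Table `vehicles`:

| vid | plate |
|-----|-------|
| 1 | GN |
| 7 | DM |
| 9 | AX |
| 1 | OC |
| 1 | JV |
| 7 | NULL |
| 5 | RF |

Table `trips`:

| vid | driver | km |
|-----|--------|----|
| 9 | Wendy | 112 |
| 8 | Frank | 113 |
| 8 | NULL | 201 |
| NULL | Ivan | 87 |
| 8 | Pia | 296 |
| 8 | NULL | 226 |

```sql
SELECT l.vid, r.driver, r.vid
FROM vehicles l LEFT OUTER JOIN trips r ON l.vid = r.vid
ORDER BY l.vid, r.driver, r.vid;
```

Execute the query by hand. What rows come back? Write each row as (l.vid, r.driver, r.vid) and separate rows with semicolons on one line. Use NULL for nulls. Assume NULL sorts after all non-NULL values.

(1, NULL, NULL); (1, NULL, NULL); (1, NULL, NULL); (5, NULL, NULL); (7, NULL, NULL); (7, NULL, NULL); (9, Wendy, 9)

LEFT JOIN keeps every row from `vehicles`; unmatched rows get NULL for `trips`'s columns.
Matching on l.vid = r.vid. A NULL in a compared column never satisfies the condition.
Matched pairs: 1; unmatched l rows kept: 6.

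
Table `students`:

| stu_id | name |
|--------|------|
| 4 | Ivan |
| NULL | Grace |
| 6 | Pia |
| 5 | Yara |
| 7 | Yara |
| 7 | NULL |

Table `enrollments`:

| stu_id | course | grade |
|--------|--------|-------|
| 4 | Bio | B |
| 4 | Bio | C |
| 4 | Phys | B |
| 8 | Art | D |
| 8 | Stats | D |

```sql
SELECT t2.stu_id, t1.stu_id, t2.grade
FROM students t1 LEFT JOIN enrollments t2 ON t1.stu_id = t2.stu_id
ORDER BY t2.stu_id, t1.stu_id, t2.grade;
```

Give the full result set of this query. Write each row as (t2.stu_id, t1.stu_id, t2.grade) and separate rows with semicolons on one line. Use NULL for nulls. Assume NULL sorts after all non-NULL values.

(4, 4, B); (4, 4, B); (4, 4, C); (NULL, 5, NULL); (NULL, 6, NULL); (NULL, 7, NULL); (NULL, 7, NULL); (NULL, NULL, NULL)

LEFT JOIN keeps every row from `students`; unmatched rows get NULL for `enrollments`'s columns.
Matching on t1.stu_id = t2.stu_id. A NULL in a compared column never satisfies the condition.
Matched pairs: 3; unmatched t1 rows kept: 5.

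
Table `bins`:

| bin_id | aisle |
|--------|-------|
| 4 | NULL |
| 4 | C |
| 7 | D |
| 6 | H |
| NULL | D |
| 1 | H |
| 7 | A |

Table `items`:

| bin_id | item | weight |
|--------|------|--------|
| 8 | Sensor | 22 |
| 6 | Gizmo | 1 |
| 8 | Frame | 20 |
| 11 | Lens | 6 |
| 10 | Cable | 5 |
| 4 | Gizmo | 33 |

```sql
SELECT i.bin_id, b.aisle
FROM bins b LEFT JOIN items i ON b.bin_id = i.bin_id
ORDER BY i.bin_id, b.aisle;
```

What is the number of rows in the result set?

7

LEFT JOIN keeps every row from `bins`; unmatched rows get NULL for `items`'s columns.
Matching on b.bin_id = i.bin_id. A NULL in a compared column never satisfies the condition.
Matched pairs: 3; unmatched b rows kept: 4.
Total: 3 matched + 4 padded = 7 rows.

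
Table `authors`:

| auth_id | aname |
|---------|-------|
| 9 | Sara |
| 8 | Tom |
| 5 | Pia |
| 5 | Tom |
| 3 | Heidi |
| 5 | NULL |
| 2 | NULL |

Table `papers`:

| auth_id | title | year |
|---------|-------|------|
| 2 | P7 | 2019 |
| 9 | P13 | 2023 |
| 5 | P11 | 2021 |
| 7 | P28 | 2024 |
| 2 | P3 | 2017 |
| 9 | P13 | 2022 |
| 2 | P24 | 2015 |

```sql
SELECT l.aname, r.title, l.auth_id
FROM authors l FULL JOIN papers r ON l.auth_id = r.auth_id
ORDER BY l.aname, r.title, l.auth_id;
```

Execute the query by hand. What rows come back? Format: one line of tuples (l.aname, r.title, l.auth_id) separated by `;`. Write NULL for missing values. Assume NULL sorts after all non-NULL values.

(Heidi, NULL, 3); (Pia, P11, 5); (Sara, P13, 9); (Sara, P13, 9); (Tom, P11, 5); (Tom, NULL, 8); (NULL, P11, 5); (NULL, P24, 2); (NULL, P28, NULL); (NULL, P3, 2); (NULL, P7, 2)

FULL OUTER JOIN keeps every row from both sides; unmatched rows get NULL for the other side's columns.
Matching on l.auth_id = r.auth_id.
- l (auth_id=9) pairs with 2 row(s) of r.
- l (auth_id=8) has no partner → padded with NULL.
- l (auth_id=5) pairs with 1 row(s) of r.
- l (auth_id=5) pairs with 1 row(s) of r.
- l (auth_id=3) has no partner → padded with NULL.
- l (auth_id=5) pairs with 1 row(s) of r.
- l (auth_id=2) pairs with 3 row(s) of r.
- 1 row(s) from r found no l partner → padded with NULL.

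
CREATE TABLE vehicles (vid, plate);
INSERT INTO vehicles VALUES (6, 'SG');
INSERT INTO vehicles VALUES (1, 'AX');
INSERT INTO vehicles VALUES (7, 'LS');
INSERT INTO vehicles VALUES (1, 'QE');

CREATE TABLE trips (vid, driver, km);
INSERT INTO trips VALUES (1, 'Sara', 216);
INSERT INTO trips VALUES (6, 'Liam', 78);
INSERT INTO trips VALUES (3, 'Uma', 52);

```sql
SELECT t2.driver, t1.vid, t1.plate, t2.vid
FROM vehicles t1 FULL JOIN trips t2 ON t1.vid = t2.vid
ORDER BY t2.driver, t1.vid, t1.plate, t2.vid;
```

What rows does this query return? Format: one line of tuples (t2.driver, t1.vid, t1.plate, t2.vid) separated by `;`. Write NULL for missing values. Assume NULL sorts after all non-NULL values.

(Liam, 6, SG, 6); (Sara, 1, AX, 1); (Sara, 1, QE, 1); (Uma, NULL, NULL, 3); (NULL, 7, LS, NULL)

FULL OUTER JOIN keeps every row from both sides; unmatched rows get NULL for the other side's columns.
Matching on t1.vid = t2.vid.
- t1 (vid=6) pairs with 1 row(s) of t2.
- t1 (vid=1) pairs with 1 row(s) of t2.
- t1 (vid=7) has no partner → padded with NULL.
- t1 (vid=1) pairs with 1 row(s) of t2.
- plus 1 unmatched t2 row(s), each kept with NULL t1 columns.
After projecting and ordering:
t2.driver | t1.vid | t1.plate | t2.vid
Liam | 6 | SG | 6
Sara | 1 | AX | 1
Sara | 1 | QE | 1
Uma | NULL | NULL | 3
NULL | 7 | LS | NULL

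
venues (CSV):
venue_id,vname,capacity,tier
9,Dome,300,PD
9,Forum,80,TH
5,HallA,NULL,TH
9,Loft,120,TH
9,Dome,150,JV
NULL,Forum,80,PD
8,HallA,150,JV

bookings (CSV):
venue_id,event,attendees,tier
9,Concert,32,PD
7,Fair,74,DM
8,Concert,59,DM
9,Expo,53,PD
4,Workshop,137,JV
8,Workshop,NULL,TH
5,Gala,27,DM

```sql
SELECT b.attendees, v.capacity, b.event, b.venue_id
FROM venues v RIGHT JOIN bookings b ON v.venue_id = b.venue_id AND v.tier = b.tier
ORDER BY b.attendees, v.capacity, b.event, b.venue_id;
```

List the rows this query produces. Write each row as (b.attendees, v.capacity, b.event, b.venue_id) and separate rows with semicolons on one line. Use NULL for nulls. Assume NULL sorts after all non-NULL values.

(27, NULL, Gala, 5); (32, 300, Concert, 9); (53, 300, Expo, 9); (59, NULL, Concert, 8); (74, NULL, Fair, 7); (137, NULL, Workshop, 4); (NULL, NULL, Workshop, 8)

RIGHT JOIN keeps every row from `bookings`; unmatched rows get NULL for `venues`'s columns.
Matching on v.venue_id = b.venue_id AND v.tier = b.tier. A NULL in a compared column never satisfies the condition.
- v[0] venue_id=9, tier=PD → 2 match(es) in b → 2 row(s).
- v[1] venue_id=9, tier=TH → no match.
- v[2] venue_id=5, tier=TH → no match.
- v[3] venue_id=9, tier=TH → no match.
- v[4] venue_id=9, tier=JV → no match.
- v[5] venue_id=NULL, tier=PD → no match.
- v[6] venue_id=8, tier=JV → no match.
- 5 b row(s) had no v match → kept, v columns NULL.
After projecting and ordering:
b.attendees | v.capacity | b.event | b.venue_id
27 | NULL | Gala | 5
32 | 300 | Concert | 9
53 | 300 | Expo | 9
59 | NULL | Concert | 8
74 | NULL | Fair | 7
137 | NULL | Workshop | 4
NULL | NULL | Workshop | 8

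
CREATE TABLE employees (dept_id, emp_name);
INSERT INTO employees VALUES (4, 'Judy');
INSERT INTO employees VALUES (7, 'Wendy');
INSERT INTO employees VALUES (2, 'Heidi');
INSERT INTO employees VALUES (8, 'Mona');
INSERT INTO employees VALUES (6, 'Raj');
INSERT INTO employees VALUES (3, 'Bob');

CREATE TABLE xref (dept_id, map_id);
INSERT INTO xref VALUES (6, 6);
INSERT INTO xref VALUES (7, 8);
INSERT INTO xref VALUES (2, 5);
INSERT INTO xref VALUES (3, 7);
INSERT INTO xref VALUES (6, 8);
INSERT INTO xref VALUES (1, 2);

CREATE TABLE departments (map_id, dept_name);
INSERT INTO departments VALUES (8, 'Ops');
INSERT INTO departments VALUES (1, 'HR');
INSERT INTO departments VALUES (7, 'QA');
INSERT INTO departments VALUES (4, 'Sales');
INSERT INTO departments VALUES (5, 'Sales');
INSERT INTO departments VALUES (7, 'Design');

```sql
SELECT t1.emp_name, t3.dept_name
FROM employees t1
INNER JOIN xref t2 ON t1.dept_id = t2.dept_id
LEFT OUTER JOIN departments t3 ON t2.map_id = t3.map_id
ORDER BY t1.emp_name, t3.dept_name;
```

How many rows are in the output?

Evaluate left to right. First `employees t1 INNER JOIN xref t2` on dept_id: 5 row(s).
Then LEFT JOIN `departments t3` on map_id: each of those 5 rows is kept; rows whose t2.map_id has no match in t3 get NULL for t3's columns.
Result: 6 row(s).

6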